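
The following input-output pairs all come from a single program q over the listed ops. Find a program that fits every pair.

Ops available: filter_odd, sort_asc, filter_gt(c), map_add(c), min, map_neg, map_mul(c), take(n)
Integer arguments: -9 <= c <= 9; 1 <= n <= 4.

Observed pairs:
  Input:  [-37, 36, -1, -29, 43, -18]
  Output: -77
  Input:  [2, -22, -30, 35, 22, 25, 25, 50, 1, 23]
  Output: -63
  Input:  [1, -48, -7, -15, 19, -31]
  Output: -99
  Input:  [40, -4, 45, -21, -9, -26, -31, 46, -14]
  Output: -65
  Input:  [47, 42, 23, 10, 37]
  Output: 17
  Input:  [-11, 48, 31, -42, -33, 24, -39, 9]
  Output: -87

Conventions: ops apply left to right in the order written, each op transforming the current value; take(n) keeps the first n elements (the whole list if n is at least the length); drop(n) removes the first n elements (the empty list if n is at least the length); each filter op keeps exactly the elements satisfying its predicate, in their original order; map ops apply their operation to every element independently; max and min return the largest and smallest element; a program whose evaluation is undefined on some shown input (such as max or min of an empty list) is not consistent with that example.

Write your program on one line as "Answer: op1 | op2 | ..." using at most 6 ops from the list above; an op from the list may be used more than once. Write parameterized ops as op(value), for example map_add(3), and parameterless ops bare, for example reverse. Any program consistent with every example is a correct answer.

map_mul(2) | sort_asc | map_add(2) | map_add(-5) | take(1) | min

Check, running the answer program on each example:
  [-37, 36, -1, -29, 43, -18] -> [-74, 72, -2, -58, 86, -36] -> [-74, -58, -36, -2, 72, 86] -> [-72, -56, -34, 0, 74, 88] -> [-77, -61, -39, -5, 69, 83] -> [-77] -> -77
  [2, -22, -30, 35, 22, 25, 25, 50, 1, 23] -> [4, -44, -60, 70, 44, 50, 50, 100, 2, 46] -> [-60, -44, 2, 4, 44, 46, 50, 50, 70, 100] -> [-58, -42, 4, 6, 46, 48, 52, 52, 72, 102] -> [-63, -47, -1, 1, 41, 43, 47, 47, 67, 97] -> [-63] -> -63
  [1, -48, -7, -15, 19, -31] -> [2, -96, -14, -30, 38, -62] -> [-96, -62, -30, -14, 2, 38] -> [-94, -60, -28, -12, 4, 40] -> [-99, -65, -33, -17, -1, 35] -> [-99] -> -99
  [40, -4, 45, -21, -9, -26, -31, 46, -14] -> [80, -8, 90, -42, -18, -52, -62, 92, -28] -> [-62, -52, -42, -28, -18, -8, 80, 90, 92] -> [-60, -50, -40, -26, -16, -6, 82, 92, 94] -> [-65, -55, -45, -31, -21, -11, 77, 87, 89] -> [-65] -> -65
  [47, 42, 23, 10, 37] -> [94, 84, 46, 20, 74] -> [20, 46, 74, 84, 94] -> [22, 48, 76, 86, 96] -> [17, 43, 71, 81, 91] -> [17] -> 17
  [-11, 48, 31, -42, -33, 24, -39, 9] -> [-22, 96, 62, -84, -66, 48, -78, 18] -> [-84, -78, -66, -22, 18, 48, 62, 96] -> [-82, -76, -64, -20, 20, 50, 64, 98] -> [-87, -81, -69, -25, 15, 45, 59, 93] -> [-87] -> -87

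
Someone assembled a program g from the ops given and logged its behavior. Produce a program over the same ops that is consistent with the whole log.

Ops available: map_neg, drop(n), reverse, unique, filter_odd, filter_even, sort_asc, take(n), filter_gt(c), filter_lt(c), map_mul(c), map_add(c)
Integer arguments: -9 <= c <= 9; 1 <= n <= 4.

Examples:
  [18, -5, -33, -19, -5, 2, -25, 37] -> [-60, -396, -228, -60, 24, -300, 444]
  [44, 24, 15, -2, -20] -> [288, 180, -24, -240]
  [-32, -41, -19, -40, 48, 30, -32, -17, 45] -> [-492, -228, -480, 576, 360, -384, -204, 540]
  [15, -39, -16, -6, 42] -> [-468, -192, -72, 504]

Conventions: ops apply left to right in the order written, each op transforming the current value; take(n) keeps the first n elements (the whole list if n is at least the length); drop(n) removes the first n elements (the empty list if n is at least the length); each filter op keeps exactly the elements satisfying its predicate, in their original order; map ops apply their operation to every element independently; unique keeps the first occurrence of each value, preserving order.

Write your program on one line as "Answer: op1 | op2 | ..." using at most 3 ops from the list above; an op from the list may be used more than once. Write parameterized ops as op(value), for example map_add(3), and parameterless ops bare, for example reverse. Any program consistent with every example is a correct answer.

drop(1) | map_mul(2) | map_mul(6)

Check, running the answer program on each example:
  [18, -5, -33, -19, -5, 2, -25, 37] -> [-5, -33, -19, -5, 2, -25, 37] -> [-10, -66, -38, -10, 4, -50, 74] -> [-60, -396, -228, -60, 24, -300, 444]
  [44, 24, 15, -2, -20] -> [24, 15, -2, -20] -> [48, 30, -4, -40] -> [288, 180, -24, -240]
  [-32, -41, -19, -40, 48, 30, -32, -17, 45] -> [-41, -19, -40, 48, 30, -32, -17, 45] -> [-82, -38, -80, 96, 60, -64, -34, 90] -> [-492, -228, -480, 576, 360, -384, -204, 540]
  [15, -39, -16, -6, 42] -> [-39, -16, -6, 42] -> [-78, -32, -12, 84] -> [-468, -192, -72, 504]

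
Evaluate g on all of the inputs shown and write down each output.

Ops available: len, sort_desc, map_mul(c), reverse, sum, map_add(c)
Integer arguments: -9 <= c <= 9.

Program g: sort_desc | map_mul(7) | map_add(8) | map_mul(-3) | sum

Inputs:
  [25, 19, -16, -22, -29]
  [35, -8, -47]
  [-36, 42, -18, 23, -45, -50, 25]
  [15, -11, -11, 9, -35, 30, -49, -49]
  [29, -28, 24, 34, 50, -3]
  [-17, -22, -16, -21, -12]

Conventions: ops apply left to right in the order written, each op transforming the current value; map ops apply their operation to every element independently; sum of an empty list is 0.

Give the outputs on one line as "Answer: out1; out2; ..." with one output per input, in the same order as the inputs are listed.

Execution, op by op:
  [25, 19, -16, -22, -29] -> [25, 19, -16, -22, -29] -> [175, 133, -112, -154, -203] -> [183, 141, -104, -146, -195] -> [-549, -423, 312, 438, 585] -> 363
  [35, -8, -47] -> [35, -8, -47] -> [245, -56, -329] -> [253, -48, -321] -> [-759, 144, 963] -> 348
  [-36, 42, -18, 23, -45, -50, 25] -> [42, 25, 23, -18, -36, -45, -50] -> [294, 175, 161, -126, -252, -315, -350] -> [302, 183, 169, -118, -244, -307, -342] -> [-906, -549, -507, 354, 732, 921, 1026] -> 1071
  [15, -11, -11, 9, -35, 30, -49, -49] -> [30, 15, 9, -11, -11, -35, -49, -49] -> [210, 105, 63, -77, -77, -245, -343, -343] -> [218, 113, 71, -69, -69, -237, -335, -335] -> [-654, -339, -213, 207, 207, 711, 1005, 1005] -> 1929
  [29, -28, 24, 34, 50, -3] -> [50, 34, 29, 24, -3, -28] -> [350, 238, 203, 168, -21, -196] -> [358, 246, 211, 176, -13, -188] -> [-1074, -738, -633, -528, 39, 564] -> -2370
  [-17, -22, -16, -21, -12] -> [-12, -16, -17, -21, -22] -> [-84, -112, -119, -147, -154] -> [-76, -104, -111, -139, -146] -> [228, 312, 333, 417, 438] -> 1728

363; 348; 1071; 1929; -2370; 1728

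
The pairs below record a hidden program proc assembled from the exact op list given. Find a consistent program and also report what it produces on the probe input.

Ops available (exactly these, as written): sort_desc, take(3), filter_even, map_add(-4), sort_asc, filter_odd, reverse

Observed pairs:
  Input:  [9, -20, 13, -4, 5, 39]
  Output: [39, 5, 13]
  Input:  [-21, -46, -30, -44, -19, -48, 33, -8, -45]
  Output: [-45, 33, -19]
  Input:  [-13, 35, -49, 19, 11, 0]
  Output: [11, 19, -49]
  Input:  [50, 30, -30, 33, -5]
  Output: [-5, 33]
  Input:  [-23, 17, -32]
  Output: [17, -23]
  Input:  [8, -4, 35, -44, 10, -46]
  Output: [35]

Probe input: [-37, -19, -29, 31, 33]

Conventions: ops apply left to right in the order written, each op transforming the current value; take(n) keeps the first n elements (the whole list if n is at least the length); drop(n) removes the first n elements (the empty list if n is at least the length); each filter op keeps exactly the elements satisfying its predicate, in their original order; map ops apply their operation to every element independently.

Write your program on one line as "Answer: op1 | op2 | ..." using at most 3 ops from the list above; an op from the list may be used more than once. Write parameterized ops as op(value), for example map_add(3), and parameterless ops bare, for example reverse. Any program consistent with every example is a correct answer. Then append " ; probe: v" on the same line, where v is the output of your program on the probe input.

reverse | filter_odd | take(3) ; probe: [33, 31, -29]

Check, running the answer program on each example:
  [9, -20, 13, -4, 5, 39] -> [39, 5, -4, 13, -20, 9] -> [39, 5, 13, 9] -> [39, 5, 13]
  [-21, -46, -30, -44, -19, -48, 33, -8, -45] -> [-45, -8, 33, -48, -19, -44, -30, -46, -21] -> [-45, 33, -19, -21] -> [-45, 33, -19]
  [-13, 35, -49, 19, 11, 0] -> [0, 11, 19, -49, 35, -13] -> [11, 19, -49, 35, -13] -> [11, 19, -49]
  [50, 30, -30, 33, -5] -> [-5, 33, -30, 30, 50] -> [-5, 33] -> [-5, 33]
  [-23, 17, -32] -> [-32, 17, -23] -> [17, -23] -> [17, -23]
  [8, -4, 35, -44, 10, -46] -> [-46, 10, -44, 35, -4, 8] -> [35] -> [35]
  probe: [-37, -19, -29, 31, 33] -> [33, 31, -29, -19, -37] -> [33, 31, -29, -19, -37] -> [33, 31, -29]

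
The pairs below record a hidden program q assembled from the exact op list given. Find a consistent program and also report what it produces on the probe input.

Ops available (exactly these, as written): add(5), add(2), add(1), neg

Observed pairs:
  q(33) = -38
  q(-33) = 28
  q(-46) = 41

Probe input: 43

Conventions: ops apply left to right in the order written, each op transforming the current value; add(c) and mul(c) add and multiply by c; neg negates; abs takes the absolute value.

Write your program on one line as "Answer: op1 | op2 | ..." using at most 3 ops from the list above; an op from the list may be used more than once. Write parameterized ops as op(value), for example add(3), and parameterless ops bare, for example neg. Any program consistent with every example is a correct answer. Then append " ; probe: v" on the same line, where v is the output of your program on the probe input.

add(5) | neg ; probe: -48

Check, running the answer program on each example:
  33 -> 38 -> -38
  -33 -> -28 -> 28
  -46 -> -41 -> 41
  probe: 43 -> 48 -> -48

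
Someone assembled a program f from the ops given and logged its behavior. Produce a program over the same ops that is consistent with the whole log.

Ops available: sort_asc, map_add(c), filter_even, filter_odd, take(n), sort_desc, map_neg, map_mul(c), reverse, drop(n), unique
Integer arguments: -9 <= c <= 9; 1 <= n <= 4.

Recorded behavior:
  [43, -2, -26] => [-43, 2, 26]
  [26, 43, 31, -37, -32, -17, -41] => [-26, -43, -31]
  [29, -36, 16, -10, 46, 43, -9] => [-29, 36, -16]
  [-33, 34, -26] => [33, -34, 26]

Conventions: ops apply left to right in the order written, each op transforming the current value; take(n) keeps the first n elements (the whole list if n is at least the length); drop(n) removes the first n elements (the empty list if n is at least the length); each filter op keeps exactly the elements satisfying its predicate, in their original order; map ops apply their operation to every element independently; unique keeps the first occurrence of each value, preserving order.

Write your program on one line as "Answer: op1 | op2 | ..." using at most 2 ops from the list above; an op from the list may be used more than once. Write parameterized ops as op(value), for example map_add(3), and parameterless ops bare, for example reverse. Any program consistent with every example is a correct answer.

take(3) | map_neg

Check, running the answer program on each example:
  [43, -2, -26] -> [43, -2, -26] -> [-43, 2, 26]
  [26, 43, 31, -37, -32, -17, -41] -> [26, 43, 31] -> [-26, -43, -31]
  [29, -36, 16, -10, 46, 43, -9] -> [29, -36, 16] -> [-29, 36, -16]
  [-33, 34, -26] -> [-33, 34, -26] -> [33, -34, 26]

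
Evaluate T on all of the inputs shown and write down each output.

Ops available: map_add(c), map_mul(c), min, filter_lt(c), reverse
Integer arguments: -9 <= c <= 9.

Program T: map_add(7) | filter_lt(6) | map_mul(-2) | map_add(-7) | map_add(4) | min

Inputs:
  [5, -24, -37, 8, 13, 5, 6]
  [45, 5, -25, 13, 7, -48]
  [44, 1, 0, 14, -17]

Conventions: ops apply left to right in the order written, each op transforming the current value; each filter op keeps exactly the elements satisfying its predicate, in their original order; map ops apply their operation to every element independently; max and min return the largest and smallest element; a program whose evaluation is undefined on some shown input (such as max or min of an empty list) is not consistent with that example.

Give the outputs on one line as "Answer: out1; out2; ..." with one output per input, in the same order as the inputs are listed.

31; 33; 17

Execution, op by op:
  [5, -24, -37, 8, 13, 5, 6] -> [12, -17, -30, 15, 20, 12, 13] -> [-17, -30] -> [34, 60] -> [27, 53] -> [31, 57] -> 31
  [45, 5, -25, 13, 7, -48] -> [52, 12, -18, 20, 14, -41] -> [-18, -41] -> [36, 82] -> [29, 75] -> [33, 79] -> 33
  [44, 1, 0, 14, -17] -> [51, 8, 7, 21, -10] -> [-10] -> [20] -> [13] -> [17] -> 17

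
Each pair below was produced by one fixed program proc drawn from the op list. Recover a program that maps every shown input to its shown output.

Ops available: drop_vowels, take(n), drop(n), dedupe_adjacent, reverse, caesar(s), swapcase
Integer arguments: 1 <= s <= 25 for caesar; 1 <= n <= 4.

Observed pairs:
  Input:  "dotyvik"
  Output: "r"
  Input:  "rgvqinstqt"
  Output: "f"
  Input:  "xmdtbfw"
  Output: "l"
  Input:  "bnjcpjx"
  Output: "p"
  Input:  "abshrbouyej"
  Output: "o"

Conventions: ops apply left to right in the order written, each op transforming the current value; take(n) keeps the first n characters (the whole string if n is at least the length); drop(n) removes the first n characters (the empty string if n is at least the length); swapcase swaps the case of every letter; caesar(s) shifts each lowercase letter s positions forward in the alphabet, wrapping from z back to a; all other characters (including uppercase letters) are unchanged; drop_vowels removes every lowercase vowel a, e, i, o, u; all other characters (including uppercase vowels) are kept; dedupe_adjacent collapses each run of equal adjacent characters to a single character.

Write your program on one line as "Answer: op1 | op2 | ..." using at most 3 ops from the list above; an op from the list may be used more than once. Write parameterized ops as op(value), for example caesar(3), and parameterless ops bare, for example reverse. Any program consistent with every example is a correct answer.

take(4) | caesar(14) | take(1)

Check, running the answer program on each example:
  "dotyvik" -> "doty" -> "rchm" -> "r"
  "rgvqinstqt" -> "rgvq" -> "fuje" -> "f"
  "xmdtbfw" -> "xmdt" -> "larh" -> "l"
  "bnjcpjx" -> "bnjc" -> "pbxq" -> "p"
  "abshrbouyej" -> "absh" -> "opgv" -> "o"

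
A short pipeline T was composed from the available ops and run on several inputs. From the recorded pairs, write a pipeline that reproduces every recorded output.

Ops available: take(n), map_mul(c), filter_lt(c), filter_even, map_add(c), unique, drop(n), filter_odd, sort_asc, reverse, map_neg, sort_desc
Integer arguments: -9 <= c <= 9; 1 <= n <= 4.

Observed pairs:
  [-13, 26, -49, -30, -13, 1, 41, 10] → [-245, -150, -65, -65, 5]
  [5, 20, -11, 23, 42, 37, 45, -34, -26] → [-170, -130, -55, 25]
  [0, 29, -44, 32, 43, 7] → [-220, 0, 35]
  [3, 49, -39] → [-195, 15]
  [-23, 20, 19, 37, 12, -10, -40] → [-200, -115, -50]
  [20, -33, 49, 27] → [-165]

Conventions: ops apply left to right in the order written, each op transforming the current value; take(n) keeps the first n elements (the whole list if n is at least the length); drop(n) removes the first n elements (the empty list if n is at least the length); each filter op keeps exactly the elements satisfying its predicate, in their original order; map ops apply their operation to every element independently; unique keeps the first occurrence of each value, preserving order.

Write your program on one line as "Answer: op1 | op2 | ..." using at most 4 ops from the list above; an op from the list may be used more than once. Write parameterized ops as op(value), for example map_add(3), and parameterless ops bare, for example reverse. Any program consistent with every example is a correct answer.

filter_lt(9) | sort_asc | map_mul(5)

Check, running the answer program on each example:
  [-13, 26, -49, -30, -13, 1, 41, 10] -> [-13, -49, -30, -13, 1] -> [-49, -30, -13, -13, 1] -> [-245, -150, -65, -65, 5]
  [5, 20, -11, 23, 42, 37, 45, -34, -26] -> [5, -11, -34, -26] -> [-34, -26, -11, 5] -> [-170, -130, -55, 25]
  [0, 29, -44, 32, 43, 7] -> [0, -44, 7] -> [-44, 0, 7] -> [-220, 0, 35]
  [3, 49, -39] -> [3, -39] -> [-39, 3] -> [-195, 15]
  [-23, 20, 19, 37, 12, -10, -40] -> [-23, -10, -40] -> [-40, -23, -10] -> [-200, -115, -50]
  [20, -33, 49, 27] -> [-33] -> [-33] -> [-165]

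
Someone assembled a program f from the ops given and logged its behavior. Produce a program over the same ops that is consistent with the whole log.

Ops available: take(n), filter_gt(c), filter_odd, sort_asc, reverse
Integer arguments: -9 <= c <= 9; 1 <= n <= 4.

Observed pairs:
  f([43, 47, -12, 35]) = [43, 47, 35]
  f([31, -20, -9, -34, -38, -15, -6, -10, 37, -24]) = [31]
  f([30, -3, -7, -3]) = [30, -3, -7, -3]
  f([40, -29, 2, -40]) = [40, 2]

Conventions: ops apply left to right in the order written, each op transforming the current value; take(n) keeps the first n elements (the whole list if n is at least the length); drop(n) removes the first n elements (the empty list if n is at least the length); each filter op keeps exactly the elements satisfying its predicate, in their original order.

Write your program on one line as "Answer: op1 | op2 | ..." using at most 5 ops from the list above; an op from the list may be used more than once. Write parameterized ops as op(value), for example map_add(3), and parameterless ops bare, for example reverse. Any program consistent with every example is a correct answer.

take(4) | reverse | filter_gt(-9) | reverse

Check, running the answer program on each example:
  [43, 47, -12, 35] -> [43, 47, -12, 35] -> [35, -12, 47, 43] -> [35, 47, 43] -> [43, 47, 35]
  [31, -20, -9, -34, -38, -15, -6, -10, 37, -24] -> [31, -20, -9, -34] -> [-34, -9, -20, 31] -> [31] -> [31]
  [30, -3, -7, -3] -> [30, -3, -7, -3] -> [-3, -7, -3, 30] -> [-3, -7, -3, 30] -> [30, -3, -7, -3]
  [40, -29, 2, -40] -> [40, -29, 2, -40] -> [-40, 2, -29, 40] -> [2, 40] -> [40, 2]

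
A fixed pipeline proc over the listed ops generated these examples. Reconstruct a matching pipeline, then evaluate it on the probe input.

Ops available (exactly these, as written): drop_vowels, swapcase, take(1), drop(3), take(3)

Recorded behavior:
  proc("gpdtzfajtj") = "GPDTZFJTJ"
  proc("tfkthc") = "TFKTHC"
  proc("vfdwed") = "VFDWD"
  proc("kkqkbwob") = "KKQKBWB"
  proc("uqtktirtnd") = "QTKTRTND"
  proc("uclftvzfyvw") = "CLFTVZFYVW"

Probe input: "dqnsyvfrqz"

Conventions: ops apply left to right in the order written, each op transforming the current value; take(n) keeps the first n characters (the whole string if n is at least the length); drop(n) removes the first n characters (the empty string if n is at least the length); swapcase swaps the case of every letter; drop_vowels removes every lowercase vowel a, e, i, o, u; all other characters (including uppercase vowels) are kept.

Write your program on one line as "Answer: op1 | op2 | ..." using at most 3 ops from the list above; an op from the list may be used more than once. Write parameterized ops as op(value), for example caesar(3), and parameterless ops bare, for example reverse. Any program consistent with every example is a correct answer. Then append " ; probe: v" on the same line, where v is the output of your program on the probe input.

drop_vowels | swapcase ; probe: "DQNSYVFRQZ"

Check, running the answer program on each example:
  "gpdtzfajtj" -> "gpdtzfjtj" -> "GPDTZFJTJ"
  "tfkthc" -> "tfkthc" -> "TFKTHC"
  "vfdwed" -> "vfdwd" -> "VFDWD"
  "kkqkbwob" -> "kkqkbwb" -> "KKQKBWB"
  "uqtktirtnd" -> "qtktrtnd" -> "QTKTRTND"
  "uclftvzfyvw" -> "clftvzfyvw" -> "CLFTVZFYVW"
  probe: "dqnsyvfrqz" -> "dqnsyvfrqz" -> "DQNSYVFRQZ"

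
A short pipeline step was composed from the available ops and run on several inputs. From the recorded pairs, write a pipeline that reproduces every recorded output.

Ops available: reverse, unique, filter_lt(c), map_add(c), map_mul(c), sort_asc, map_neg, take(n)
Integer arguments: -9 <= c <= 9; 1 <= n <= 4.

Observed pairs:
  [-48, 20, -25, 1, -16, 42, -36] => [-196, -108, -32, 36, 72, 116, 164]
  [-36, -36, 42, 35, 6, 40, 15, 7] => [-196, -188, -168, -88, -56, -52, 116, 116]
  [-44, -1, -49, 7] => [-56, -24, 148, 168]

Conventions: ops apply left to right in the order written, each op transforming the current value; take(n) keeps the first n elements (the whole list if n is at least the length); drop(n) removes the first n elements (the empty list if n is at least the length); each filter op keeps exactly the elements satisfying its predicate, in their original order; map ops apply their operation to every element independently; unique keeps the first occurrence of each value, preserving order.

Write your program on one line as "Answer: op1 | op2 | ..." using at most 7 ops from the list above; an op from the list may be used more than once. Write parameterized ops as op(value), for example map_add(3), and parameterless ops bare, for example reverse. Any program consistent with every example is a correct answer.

sort_asc | map_add(7) | map_mul(2) | reverse | map_neg | map_mul(2)

Check, running the answer program on each example:
  [-48, 20, -25, 1, -16, 42, -36] -> [-48, -36, -25, -16, 1, 20, 42] -> [-41, -29, -18, -9, 8, 27, 49] -> [-82, -58, -36, -18, 16, 54, 98] -> [98, 54, 16, -18, -36, -58, -82] -> [-98, -54, -16, 18, 36, 58, 82] -> [-196, -108, -32, 36, 72, 116, 164]
  [-36, -36, 42, 35, 6, 40, 15, 7] -> [-36, -36, 6, 7, 15, 35, 40, 42] -> [-29, -29, 13, 14, 22, 42, 47, 49] -> [-58, -58, 26, 28, 44, 84, 94, 98] -> [98, 94, 84, 44, 28, 26, -58, -58] -> [-98, -94, -84, -44, -28, -26, 58, 58] -> [-196, -188, -168, -88, -56, -52, 116, 116]
  [-44, -1, -49, 7] -> [-49, -44, -1, 7] -> [-42, -37, 6, 14] -> [-84, -74, 12, 28] -> [28, 12, -74, -84] -> [-28, -12, 74, 84] -> [-56, -24, 148, 168]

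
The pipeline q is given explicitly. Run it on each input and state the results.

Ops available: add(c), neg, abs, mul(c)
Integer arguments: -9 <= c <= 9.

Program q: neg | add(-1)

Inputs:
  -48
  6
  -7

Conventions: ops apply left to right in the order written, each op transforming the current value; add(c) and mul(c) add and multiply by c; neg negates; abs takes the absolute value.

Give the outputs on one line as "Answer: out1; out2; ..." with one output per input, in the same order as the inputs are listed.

Execution, op by op:
  -48 -> 48 -> 47
  6 -> -6 -> -7
  -7 -> 7 -> 6

47; -7; 6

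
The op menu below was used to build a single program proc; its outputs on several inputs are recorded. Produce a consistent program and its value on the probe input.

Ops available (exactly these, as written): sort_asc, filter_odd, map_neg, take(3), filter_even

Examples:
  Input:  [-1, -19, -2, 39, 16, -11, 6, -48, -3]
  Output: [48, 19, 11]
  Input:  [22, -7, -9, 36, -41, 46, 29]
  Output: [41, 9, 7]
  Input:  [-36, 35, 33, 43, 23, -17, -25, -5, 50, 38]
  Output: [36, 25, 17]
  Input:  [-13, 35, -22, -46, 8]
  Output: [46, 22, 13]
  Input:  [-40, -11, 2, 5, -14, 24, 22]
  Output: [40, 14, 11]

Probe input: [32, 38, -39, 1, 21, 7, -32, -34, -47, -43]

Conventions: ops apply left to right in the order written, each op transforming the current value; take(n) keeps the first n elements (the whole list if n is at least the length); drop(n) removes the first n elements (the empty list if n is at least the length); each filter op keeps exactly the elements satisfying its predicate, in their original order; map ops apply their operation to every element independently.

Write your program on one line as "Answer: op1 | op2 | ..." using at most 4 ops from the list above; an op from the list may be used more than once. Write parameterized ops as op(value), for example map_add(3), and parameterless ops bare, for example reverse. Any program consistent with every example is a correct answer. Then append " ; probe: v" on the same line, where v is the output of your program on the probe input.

sort_asc | map_neg | take(3) ; probe: [47, 43, 39]

Check, running the answer program on each example:
  [-1, -19, -2, 39, 16, -11, 6, -48, -3] -> [-48, -19, -11, -3, -2, -1, 6, 16, 39] -> [48, 19, 11, 3, 2, 1, -6, -16, -39] -> [48, 19, 11]
  [22, -7, -9, 36, -41, 46, 29] -> [-41, -9, -7, 22, 29, 36, 46] -> [41, 9, 7, -22, -29, -36, -46] -> [41, 9, 7]
  [-36, 35, 33, 43, 23, -17, -25, -5, 50, 38] -> [-36, -25, -17, -5, 23, 33, 35, 38, 43, 50] -> [36, 25, 17, 5, -23, -33, -35, -38, -43, -50] -> [36, 25, 17]
  [-13, 35, -22, -46, 8] -> [-46, -22, -13, 8, 35] -> [46, 22, 13, -8, -35] -> [46, 22, 13]
  [-40, -11, 2, 5, -14, 24, 22] -> [-40, -14, -11, 2, 5, 22, 24] -> [40, 14, 11, -2, -5, -22, -24] -> [40, 14, 11]
  probe: [32, 38, -39, 1, 21, 7, -32, -34, -47, -43] -> [-47, -43, -39, -34, -32, 1, 7, 21, 32, 38] -> [47, 43, 39, 34, 32, -1, -7, -21, -32, -38] -> [47, 43, 39]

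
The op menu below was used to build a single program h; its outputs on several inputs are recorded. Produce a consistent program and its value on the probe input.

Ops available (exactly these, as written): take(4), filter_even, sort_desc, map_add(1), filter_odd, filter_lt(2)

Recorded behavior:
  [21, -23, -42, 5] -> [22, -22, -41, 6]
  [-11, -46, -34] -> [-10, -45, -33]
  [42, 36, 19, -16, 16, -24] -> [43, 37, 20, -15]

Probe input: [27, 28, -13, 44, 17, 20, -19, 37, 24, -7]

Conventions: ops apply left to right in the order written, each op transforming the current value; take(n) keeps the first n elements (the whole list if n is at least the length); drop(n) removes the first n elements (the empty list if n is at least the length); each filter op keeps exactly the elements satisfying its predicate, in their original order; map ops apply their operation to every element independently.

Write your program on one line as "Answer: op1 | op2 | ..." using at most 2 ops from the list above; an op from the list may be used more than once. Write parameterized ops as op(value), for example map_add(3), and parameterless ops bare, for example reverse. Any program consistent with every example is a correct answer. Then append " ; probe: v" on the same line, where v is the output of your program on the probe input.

map_add(1) | take(4) ; probe: [28, 29, -12, 45]

Check, running the answer program on each example:
  [21, -23, -42, 5] -> [22, -22, -41, 6] -> [22, -22, -41, 6]
  [-11, -46, -34] -> [-10, -45, -33] -> [-10, -45, -33]
  [42, 36, 19, -16, 16, -24] -> [43, 37, 20, -15, 17, -23] -> [43, 37, 20, -15]
  probe: [27, 28, -13, 44, 17, 20, -19, 37, 24, -7] -> [28, 29, -12, 45, 18, 21, -18, 38, 25, -6] -> [28, 29, -12, 45]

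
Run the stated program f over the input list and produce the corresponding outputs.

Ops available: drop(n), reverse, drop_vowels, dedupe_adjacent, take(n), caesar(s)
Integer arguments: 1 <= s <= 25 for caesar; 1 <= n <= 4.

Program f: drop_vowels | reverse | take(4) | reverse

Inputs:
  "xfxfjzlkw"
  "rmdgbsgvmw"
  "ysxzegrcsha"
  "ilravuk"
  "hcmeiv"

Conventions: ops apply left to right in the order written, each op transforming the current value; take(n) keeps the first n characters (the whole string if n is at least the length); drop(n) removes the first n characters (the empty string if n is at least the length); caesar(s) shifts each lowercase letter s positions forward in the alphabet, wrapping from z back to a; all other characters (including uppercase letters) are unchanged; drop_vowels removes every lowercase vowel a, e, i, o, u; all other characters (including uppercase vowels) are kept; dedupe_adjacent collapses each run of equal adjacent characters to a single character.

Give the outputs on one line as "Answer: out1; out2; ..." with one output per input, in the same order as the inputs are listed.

"zlkw"; "gvmw"; "rcsh"; "lrvk"; "hcmv"

Execution, op by op:
  "xfxfjzlkw" -> "xfxfjzlkw" -> "wklzjfxfx" -> "wklz" -> "zlkw"
  "rmdgbsgvmw" -> "rmdgbsgvmw" -> "wmvgsbgdmr" -> "wmvg" -> "gvmw"
  "ysxzegrcsha" -> "ysxzgrcsh" -> "hscrgzxsy" -> "hscr" -> "rcsh"
  "ilravuk" -> "lrvk" -> "kvrl" -> "kvrl" -> "lrvk"
  "hcmeiv" -> "hcmv" -> "vmch" -> "vmch" -> "hcmv"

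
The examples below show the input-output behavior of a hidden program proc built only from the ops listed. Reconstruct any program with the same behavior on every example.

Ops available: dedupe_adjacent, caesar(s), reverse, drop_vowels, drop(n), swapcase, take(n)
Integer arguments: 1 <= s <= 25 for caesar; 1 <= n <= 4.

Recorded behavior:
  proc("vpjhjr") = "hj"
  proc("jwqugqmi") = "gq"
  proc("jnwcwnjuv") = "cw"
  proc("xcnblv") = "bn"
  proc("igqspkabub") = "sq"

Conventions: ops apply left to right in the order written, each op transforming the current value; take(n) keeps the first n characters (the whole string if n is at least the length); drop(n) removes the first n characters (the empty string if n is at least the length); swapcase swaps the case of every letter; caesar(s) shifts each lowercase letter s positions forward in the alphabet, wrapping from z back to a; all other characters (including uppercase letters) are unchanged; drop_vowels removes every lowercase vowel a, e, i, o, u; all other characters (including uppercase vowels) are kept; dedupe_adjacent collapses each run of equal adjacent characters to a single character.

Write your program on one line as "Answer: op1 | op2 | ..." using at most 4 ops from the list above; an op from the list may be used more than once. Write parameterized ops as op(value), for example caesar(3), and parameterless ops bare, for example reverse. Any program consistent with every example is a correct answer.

drop(2) | drop_vowels | take(2) | reverse

Check, running the answer program on each example:
  "vpjhjr" -> "jhjr" -> "jhjr" -> "jh" -> "hj"
  "jwqugqmi" -> "qugqmi" -> "qgqm" -> "qg" -> "gq"
  "jnwcwnjuv" -> "wcwnjuv" -> "wcwnjv" -> "wc" -> "cw"
  "xcnblv" -> "nblv" -> "nblv" -> "nb" -> "bn"
  "igqspkabub" -> "qspkabub" -> "qspkbb" -> "qs" -> "sq"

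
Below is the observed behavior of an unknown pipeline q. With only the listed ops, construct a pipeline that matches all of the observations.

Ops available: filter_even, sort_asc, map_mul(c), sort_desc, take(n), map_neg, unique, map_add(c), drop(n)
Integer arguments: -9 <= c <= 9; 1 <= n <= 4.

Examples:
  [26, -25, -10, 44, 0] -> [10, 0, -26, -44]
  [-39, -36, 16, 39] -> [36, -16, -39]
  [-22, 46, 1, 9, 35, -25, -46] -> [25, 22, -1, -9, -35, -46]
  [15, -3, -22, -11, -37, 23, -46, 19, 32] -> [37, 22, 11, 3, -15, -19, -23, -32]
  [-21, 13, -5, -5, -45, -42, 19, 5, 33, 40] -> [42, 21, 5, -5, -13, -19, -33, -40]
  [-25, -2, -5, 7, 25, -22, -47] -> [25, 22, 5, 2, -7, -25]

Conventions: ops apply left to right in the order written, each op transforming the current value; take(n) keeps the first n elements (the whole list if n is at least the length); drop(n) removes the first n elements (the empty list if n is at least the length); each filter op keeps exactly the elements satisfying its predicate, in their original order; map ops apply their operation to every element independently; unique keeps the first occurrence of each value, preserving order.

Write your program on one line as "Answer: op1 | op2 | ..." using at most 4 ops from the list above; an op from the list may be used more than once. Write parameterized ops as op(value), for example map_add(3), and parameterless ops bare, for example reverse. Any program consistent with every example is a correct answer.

map_neg | sort_desc | unique | drop(1)

Check, running the answer program on each example:
  [26, -25, -10, 44, 0] -> [-26, 25, 10, -44, 0] -> [25, 10, 0, -26, -44] -> [25, 10, 0, -26, -44] -> [10, 0, -26, -44]
  [-39, -36, 16, 39] -> [39, 36, -16, -39] -> [39, 36, -16, -39] -> [39, 36, -16, -39] -> [36, -16, -39]
  [-22, 46, 1, 9, 35, -25, -46] -> [22, -46, -1, -9, -35, 25, 46] -> [46, 25, 22, -1, -9, -35, -46] -> [46, 25, 22, -1, -9, -35, -46] -> [25, 22, -1, -9, -35, -46]
  [15, -3, -22, -11, -37, 23, -46, 19, 32] -> [-15, 3, 22, 11, 37, -23, 46, -19, -32] -> [46, 37, 22, 11, 3, -15, -19, -23, -32] -> [46, 37, 22, 11, 3, -15, -19, -23, -32] -> [37, 22, 11, 3, -15, -19, -23, -32]
  [-21, 13, -5, -5, -45, -42, 19, 5, 33, 40] -> [21, -13, 5, 5, 45, 42, -19, -5, -33, -40] -> [45, 42, 21, 5, 5, -5, -13, -19, -33, -40] -> [45, 42, 21, 5, -5, -13, -19, -33, -40] -> [42, 21, 5, -5, -13, -19, -33, -40]
  [-25, -2, -5, 7, 25, -22, -47] -> [25, 2, 5, -7, -25, 22, 47] -> [47, 25, 22, 5, 2, -7, -25] -> [47, 25, 22, 5, 2, -7, -25] -> [25, 22, 5, 2, -7, -25]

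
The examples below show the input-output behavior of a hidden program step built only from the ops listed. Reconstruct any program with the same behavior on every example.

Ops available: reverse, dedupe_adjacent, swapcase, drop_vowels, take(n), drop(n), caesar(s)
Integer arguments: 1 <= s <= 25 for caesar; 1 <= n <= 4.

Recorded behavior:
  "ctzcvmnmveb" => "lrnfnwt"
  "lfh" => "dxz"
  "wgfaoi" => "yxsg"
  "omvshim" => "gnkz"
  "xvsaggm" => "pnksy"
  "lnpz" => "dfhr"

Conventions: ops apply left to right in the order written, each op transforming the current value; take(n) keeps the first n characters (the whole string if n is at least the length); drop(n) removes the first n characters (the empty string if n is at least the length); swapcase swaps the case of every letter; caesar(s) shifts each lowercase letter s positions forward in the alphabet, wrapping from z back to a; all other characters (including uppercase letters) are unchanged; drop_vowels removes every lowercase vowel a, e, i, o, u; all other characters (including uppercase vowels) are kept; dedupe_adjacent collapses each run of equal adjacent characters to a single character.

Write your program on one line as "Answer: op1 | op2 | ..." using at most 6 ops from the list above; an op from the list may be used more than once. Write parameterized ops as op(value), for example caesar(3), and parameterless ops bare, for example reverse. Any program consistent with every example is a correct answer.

dedupe_adjacent | reverse | caesar(18) | drop_vowels | reverse

Check, running the answer program on each example:
  "ctzcvmnmveb" -> "ctzcvmnmveb" -> "bevmnmvcztc" -> "twnefenurlu" -> "twnfnrl" -> "lrnfnwt"
  "lfh" -> "lfh" -> "hfl" -> "zxd" -> "zxd" -> "dxz"
  "wgfaoi" -> "wgfaoi" -> "ioafgw" -> "agsxyo" -> "gsxy" -> "yxsg"
  "omvshim" -> "omvshim" -> "mihsvmo" -> "eazkneg" -> "zkng" -> "gnkz"
  "xvsaggm" -> "xvsagm" -> "mgasvx" -> "eysknp" -> "ysknp" -> "pnksy"
  "lnpz" -> "lnpz" -> "zpnl" -> "rhfd" -> "rhfd" -> "dfhr"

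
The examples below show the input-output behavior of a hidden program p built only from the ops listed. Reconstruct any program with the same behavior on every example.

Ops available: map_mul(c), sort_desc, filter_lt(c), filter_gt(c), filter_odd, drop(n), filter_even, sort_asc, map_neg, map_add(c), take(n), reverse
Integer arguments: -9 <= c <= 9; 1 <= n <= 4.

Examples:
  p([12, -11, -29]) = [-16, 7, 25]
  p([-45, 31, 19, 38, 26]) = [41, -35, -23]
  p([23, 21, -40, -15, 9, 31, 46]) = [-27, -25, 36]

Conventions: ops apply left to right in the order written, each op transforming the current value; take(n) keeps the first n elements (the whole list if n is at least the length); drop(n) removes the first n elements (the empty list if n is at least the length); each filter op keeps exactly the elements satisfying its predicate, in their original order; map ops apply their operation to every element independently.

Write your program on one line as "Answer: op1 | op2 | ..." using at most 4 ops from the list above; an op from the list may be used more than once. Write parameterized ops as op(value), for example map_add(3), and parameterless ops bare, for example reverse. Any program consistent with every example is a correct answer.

map_neg | map_add(-9) | take(3) | map_add(5)

Check, running the answer program on each example:
  [12, -11, -29] -> [-12, 11, 29] -> [-21, 2, 20] -> [-21, 2, 20] -> [-16, 7, 25]
  [-45, 31, 19, 38, 26] -> [45, -31, -19, -38, -26] -> [36, -40, -28, -47, -35] -> [36, -40, -28] -> [41, -35, -23]
  [23, 21, -40, -15, 9, 31, 46] -> [-23, -21, 40, 15, -9, -31, -46] -> [-32, -30, 31, 6, -18, -40, -55] -> [-32, -30, 31] -> [-27, -25, 36]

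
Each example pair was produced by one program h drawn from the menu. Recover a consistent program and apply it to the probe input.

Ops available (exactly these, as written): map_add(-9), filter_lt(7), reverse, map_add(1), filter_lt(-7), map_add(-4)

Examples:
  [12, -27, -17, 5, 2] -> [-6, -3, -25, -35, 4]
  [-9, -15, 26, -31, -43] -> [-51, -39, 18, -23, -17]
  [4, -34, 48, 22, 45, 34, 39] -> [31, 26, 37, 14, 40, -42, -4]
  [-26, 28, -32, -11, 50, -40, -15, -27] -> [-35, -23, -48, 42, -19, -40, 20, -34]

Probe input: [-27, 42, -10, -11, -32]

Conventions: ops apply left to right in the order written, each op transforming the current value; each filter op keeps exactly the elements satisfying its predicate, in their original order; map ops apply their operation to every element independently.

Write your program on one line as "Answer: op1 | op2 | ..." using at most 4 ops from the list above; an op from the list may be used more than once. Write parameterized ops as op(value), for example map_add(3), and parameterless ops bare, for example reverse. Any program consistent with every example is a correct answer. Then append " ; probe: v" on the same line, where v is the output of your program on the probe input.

map_add(-9) | map_add(1) | reverse ; probe: [-40, -19, -18, 34, -35]

Check, running the answer program on each example:
  [12, -27, -17, 5, 2] -> [3, -36, -26, -4, -7] -> [4, -35, -25, -3, -6] -> [-6, -3, -25, -35, 4]
  [-9, -15, 26, -31, -43] -> [-18, -24, 17, -40, -52] -> [-17, -23, 18, -39, -51] -> [-51, -39, 18, -23, -17]
  [4, -34, 48, 22, 45, 34, 39] -> [-5, -43, 39, 13, 36, 25, 30] -> [-4, -42, 40, 14, 37, 26, 31] -> [31, 26, 37, 14, 40, -42, -4]
  [-26, 28, -32, -11, 50, -40, -15, -27] -> [-35, 19, -41, -20, 41, -49, -24, -36] -> [-34, 20, -40, -19, 42, -48, -23, -35] -> [-35, -23, -48, 42, -19, -40, 20, -34]
  probe: [-27, 42, -10, -11, -32] -> [-36, 33, -19, -20, -41] -> [-35, 34, -18, -19, -40] -> [-40, -19, -18, 34, -35]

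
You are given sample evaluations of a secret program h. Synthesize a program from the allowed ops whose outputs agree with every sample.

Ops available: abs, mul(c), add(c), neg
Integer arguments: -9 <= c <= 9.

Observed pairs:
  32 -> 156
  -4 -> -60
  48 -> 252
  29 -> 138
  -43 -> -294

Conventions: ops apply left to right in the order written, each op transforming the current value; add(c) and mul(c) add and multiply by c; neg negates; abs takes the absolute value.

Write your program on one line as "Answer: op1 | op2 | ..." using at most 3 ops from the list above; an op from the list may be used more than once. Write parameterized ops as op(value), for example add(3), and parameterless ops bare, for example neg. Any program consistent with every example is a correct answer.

add(-6) | mul(6)

Check, running the answer program on each example:
  32 -> 26 -> 156
  -4 -> -10 -> -60
  48 -> 42 -> 252
  29 -> 23 -> 138
  -43 -> -49 -> -294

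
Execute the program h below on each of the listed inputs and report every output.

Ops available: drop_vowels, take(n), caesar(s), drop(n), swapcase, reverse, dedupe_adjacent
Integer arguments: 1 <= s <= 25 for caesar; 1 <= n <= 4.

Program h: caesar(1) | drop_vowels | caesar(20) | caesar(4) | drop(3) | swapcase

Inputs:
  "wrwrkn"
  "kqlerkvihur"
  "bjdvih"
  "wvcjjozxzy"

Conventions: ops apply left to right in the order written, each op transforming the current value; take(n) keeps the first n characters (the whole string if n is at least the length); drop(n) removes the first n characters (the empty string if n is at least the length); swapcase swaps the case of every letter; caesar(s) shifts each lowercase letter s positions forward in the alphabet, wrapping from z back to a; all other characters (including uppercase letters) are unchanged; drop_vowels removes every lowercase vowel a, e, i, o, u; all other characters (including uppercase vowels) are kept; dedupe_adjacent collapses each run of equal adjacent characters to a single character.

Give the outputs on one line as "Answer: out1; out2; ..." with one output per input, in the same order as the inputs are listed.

Execution, op by op:
  "wrwrkn" -> "xsxslo" -> "xsxsl" -> "rmrmf" -> "vqvqj" -> "qj" -> "QJ"
  "kqlerkvihur" -> "lrmfslwjivs" -> "lrmfslwjvs" -> "flgzmfqdpm" -> "jpkdqjuhtq" -> "dqjuhtq" -> "DQJUHTQ"
  "bjdvih" -> "ckewji" -> "ckwj" -> "weqd" -> "aiuh" -> "h" -> "H"
  "wvcjjozxzy" -> "xwdkkpayaz" -> "xwdkkpyz" -> "rqxeejst" -> "vubiinwx" -> "iinwx" -> "IINWX"

"QJ"; "DQJUHTQ"; "H"; "IINWX"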